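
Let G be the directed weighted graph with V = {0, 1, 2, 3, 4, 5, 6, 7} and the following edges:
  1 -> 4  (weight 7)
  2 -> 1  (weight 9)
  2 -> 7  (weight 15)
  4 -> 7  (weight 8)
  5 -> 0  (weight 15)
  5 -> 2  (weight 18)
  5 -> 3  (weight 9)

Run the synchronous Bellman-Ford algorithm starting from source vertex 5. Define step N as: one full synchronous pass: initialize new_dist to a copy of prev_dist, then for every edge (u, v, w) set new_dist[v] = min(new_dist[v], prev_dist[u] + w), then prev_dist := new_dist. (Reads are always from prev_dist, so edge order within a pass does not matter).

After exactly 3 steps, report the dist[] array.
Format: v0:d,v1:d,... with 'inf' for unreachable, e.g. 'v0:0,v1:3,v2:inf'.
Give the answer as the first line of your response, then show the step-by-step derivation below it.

v0:15,v1:27,v2:18,v3:9,v4:34,v5:0,v6:inf,v7:33

step 1: dist = v0:15,v1:inf,v2:18,v3:9,v4:inf,v5:0,v6:inf,v7:inf
step 2: dist = v0:15,v1:27,v2:18,v3:9,v4:inf,v5:0,v6:inf,v7:33
step 3: dist = v0:15,v1:27,v2:18,v3:9,v4:34,v5:0,v6:inf,v7:33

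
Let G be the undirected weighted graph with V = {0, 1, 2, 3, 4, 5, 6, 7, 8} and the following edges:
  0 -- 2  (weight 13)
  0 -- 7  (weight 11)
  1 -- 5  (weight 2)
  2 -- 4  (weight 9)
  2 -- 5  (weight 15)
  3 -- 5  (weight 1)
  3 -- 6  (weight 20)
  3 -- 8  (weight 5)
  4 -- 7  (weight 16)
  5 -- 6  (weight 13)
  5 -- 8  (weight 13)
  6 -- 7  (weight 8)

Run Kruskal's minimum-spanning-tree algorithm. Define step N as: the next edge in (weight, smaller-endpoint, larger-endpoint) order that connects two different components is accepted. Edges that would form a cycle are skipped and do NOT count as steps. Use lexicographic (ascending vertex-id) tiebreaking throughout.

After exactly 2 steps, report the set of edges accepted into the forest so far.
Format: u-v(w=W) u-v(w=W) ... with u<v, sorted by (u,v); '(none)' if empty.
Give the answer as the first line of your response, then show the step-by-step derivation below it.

1-5(w=2) 3-5(w=1)

step 1: add edge 3-5 (w=1); MST = {3-5(w=1)}
step 2: add edge 1-5 (w=2); MST = {1-5(w=2) 3-5(w=1)}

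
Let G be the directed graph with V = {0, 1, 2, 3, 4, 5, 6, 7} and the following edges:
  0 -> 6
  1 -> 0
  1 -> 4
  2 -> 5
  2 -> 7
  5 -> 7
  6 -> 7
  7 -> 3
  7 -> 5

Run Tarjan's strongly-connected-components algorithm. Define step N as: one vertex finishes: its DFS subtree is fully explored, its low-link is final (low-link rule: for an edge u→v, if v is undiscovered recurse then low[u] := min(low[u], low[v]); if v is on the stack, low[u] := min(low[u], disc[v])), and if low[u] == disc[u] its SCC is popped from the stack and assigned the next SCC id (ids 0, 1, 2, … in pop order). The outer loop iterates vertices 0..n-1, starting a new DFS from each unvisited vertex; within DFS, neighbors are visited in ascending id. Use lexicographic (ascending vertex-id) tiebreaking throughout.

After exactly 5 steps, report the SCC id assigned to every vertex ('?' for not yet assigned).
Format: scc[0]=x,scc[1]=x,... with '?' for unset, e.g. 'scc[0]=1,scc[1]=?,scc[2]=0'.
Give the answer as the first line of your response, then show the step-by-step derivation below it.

scc[0]=3,scc[1]=?,scc[2]=?,scc[3]=0,scc[4]=?,scc[5]=1,scc[6]=2,scc[7]=1

step 1: low=(low[0]=0,low[1]=?,low[2]=?,low[3]=3,low[4]=?,low[5]=?,low[6]=1,low[7]=2); scc=(scc[0]=?,scc[1]=?,scc[2]=?,scc[3]=0,scc[4]=?,scc[5]=?,scc[6]=?,scc[7]=?)
step 2: low=(low[0]=0,low[1]=?,low[2]=?,low[3]=3,low[4]=?,low[5]=2,low[6]=1,low[7]=2); scc=(scc[0]=?,scc[1]=?,scc[2]=?,scc[3]=0,scc[4]=?,scc[5]=?,scc[6]=?,scc[7]=?)
step 3: low=(low[0]=0,low[1]=?,low[2]=?,low[3]=3,low[4]=?,low[5]=2,low[6]=1,low[7]=2); scc=(scc[0]=?,scc[1]=?,scc[2]=?,scc[3]=0,scc[4]=?,scc[5]=1,scc[6]=?,scc[7]=1)
step 4: low=(low[0]=0,low[1]=?,low[2]=?,low[3]=3,low[4]=?,low[5]=2,low[6]=1,low[7]=2); scc=(scc[0]=?,scc[1]=?,scc[2]=?,scc[3]=0,scc[4]=?,scc[5]=1,scc[6]=2,scc[7]=1)
step 5: low=(low[0]=0,low[1]=?,low[2]=?,low[3]=3,low[4]=?,low[5]=2,low[6]=1,low[7]=2); scc=(scc[0]=3,scc[1]=?,scc[2]=?,scc[3]=0,scc[4]=?,scc[5]=1,scc[6]=2,scc[7]=1)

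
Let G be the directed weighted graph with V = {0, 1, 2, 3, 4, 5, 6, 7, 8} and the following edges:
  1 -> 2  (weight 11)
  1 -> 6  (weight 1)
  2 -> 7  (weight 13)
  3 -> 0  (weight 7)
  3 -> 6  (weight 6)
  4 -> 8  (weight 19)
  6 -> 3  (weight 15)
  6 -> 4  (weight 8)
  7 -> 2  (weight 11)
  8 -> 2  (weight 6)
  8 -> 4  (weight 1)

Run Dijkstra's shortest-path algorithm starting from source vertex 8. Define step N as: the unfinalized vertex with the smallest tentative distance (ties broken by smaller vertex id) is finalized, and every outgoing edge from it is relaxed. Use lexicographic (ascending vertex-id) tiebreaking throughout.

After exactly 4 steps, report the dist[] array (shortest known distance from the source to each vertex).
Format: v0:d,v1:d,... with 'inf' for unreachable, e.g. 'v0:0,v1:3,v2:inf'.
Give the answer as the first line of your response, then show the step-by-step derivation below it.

v0:inf,v1:inf,v2:6,v3:inf,v4:1,v5:inf,v6:inf,v7:19,v8:0

step 1: dist = v0:inf,v1:inf,v2:6,v3:inf,v4:1,v5:inf,v6:inf,v7:inf,v8:0
step 2: dist = v0:inf,v1:inf,v2:6,v3:inf,v4:1,v5:inf,v6:inf,v7:inf,v8:0
step 3: dist = v0:inf,v1:inf,v2:6,v3:inf,v4:1,v5:inf,v6:inf,v7:19,v8:0
step 4: dist = v0:inf,v1:inf,v2:6,v3:inf,v4:1,v5:inf,v6:inf,v7:19,v8:0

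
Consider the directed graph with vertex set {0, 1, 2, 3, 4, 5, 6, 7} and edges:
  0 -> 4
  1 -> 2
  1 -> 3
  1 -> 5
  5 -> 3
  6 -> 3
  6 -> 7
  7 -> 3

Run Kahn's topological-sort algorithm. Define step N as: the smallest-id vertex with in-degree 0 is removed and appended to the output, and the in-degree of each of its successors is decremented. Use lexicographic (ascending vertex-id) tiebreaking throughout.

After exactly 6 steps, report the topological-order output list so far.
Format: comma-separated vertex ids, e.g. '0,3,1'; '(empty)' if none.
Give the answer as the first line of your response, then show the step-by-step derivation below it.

0,1,2,4,5,6

step 1: output 0; order=[0]; indeg=(0,0,1,4,0,1,0,1)
step 2: output 1; order=[0,1]; indeg=(0,0,0,3,0,0,0,1)
step 3: output 2; order=[0,1,2]; indeg=(0,0,0,3,0,0,0,1)
step 4: output 4; order=[0,1,2,4]; indeg=(0,0,0,3,0,0,0,1)
step 5: output 5; order=[0,1,2,4,5]; indeg=(0,0,0,2,0,0,0,1)
step 6: output 6; order=[0,1,2,4,5,6]; indeg=(0,0,0,1,0,0,0,0)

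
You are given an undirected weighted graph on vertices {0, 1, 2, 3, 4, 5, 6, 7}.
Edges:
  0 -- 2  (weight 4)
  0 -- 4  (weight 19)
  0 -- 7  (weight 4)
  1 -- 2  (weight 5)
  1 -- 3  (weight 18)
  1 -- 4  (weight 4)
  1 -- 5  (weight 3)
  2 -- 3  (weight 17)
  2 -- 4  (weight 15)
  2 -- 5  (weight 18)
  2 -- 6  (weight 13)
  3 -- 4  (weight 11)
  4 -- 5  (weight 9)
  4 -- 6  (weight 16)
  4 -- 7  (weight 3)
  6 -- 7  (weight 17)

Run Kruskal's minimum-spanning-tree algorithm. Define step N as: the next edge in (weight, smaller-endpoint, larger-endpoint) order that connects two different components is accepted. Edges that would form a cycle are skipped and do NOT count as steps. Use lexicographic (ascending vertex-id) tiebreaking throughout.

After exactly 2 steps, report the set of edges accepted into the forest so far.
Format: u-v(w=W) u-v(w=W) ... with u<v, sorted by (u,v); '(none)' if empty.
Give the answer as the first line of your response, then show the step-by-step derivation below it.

1-5(w=3) 4-7(w=3)

step 1: add edge 1-5 (w=3); MST = {1-5(w=3)}
step 2: add edge 4-7 (w=3); MST = {1-5(w=3) 4-7(w=3)}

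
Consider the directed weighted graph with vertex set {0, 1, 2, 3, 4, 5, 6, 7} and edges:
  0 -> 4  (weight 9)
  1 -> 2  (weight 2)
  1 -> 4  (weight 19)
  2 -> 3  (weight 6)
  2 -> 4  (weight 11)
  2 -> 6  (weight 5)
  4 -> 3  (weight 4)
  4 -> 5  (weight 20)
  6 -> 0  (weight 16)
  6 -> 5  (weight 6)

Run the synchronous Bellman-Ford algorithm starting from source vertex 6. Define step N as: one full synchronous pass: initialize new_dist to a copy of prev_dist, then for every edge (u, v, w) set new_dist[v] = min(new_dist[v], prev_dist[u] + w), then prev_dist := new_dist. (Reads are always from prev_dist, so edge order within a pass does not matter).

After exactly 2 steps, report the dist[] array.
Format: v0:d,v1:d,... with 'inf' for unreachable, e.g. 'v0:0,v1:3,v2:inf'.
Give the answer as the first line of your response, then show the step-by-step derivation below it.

v0:16,v1:inf,v2:inf,v3:inf,v4:25,v5:6,v6:0,v7:inf

step 1: dist = v0:16,v1:inf,v2:inf,v3:inf,v4:inf,v5:6,v6:0,v7:inf
step 2: dist = v0:16,v1:inf,v2:inf,v3:inf,v4:25,v5:6,v6:0,v7:inf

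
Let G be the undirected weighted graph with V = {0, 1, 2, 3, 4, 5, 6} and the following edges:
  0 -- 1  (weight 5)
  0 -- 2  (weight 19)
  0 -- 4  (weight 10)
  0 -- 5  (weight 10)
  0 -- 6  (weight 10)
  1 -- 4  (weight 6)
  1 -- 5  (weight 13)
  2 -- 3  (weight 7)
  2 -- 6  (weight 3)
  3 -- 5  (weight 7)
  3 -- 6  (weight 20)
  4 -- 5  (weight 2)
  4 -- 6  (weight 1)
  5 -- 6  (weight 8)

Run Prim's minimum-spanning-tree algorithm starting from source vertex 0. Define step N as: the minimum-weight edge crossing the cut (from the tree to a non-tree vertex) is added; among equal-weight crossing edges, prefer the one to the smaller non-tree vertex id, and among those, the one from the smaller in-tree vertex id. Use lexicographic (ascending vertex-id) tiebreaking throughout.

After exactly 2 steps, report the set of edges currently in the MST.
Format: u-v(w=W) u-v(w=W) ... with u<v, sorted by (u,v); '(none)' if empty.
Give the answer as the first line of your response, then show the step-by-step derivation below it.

0-1(w=5) 1-4(w=6)

step 1: add edge 0-1 (w=5); MST = {0-1(w=5)}
step 2: add edge 1-4 (w=6); MST = {0-1(w=5) 1-4(w=6)}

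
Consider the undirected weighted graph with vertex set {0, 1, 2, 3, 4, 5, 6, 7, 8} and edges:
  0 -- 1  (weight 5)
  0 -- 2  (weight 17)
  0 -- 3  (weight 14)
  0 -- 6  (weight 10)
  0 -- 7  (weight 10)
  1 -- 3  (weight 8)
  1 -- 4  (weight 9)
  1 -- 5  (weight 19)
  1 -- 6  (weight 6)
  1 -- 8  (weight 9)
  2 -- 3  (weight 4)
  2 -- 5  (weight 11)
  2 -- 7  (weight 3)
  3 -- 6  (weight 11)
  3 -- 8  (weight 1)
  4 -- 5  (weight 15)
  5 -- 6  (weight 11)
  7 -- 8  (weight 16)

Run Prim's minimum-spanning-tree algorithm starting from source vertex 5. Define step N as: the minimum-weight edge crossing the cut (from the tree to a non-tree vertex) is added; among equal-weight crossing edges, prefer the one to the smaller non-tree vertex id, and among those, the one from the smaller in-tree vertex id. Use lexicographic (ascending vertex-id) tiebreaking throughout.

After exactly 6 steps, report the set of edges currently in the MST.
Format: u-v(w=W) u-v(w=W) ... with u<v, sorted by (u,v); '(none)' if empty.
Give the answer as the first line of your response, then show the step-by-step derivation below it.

0-1(w=5) 1-3(w=8) 2-3(w=4) 2-5(w=11) 2-7(w=3) 3-8(w=1)

step 1: add edge 2-5 (w=11); MST = {2-5(w=11)}
step 2: add edge 2-7 (w=3); MST = {2-5(w=11) 2-7(w=3)}
step 3: add edge 2-3 (w=4); MST = {2-3(w=4) 2-5(w=11) 2-7(w=3)}
step 4: add edge 3-8 (w=1); MST = {2-3(w=4) 2-5(w=11) 2-7(w=3) 3-8(w=1)}
step 5: add edge 1-3 (w=8); MST = {1-3(w=8) 2-3(w=4) 2-5(w=11) 2-7(w=3) 3-8(w=1)}
step 6: add edge 0-1 (w=5); MST = {0-1(w=5) 1-3(w=8) 2-3(w=4) 2-5(w=11) 2-7(w=3) 3-8(w=1)}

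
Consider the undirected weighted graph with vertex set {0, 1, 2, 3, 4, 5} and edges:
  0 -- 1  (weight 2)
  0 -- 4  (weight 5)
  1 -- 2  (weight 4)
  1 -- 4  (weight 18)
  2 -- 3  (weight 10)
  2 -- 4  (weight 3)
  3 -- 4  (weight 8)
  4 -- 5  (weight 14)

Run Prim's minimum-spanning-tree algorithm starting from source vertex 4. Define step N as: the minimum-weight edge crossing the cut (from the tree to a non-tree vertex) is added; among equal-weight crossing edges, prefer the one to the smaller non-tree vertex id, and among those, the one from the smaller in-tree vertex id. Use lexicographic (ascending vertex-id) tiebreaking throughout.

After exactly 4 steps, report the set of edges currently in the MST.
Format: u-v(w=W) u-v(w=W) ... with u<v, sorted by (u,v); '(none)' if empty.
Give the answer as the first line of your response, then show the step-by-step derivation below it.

0-1(w=2) 1-2(w=4) 2-4(w=3) 3-4(w=8)

step 1: add edge 2-4 (w=3); MST = {2-4(w=3)}
step 2: add edge 1-2 (w=4); MST = {1-2(w=4) 2-4(w=3)}
step 3: add edge 0-1 (w=2); MST = {0-1(w=2) 1-2(w=4) 2-4(w=3)}
step 4: add edge 3-4 (w=8); MST = {0-1(w=2) 1-2(w=4) 2-4(w=3) 3-4(w=8)}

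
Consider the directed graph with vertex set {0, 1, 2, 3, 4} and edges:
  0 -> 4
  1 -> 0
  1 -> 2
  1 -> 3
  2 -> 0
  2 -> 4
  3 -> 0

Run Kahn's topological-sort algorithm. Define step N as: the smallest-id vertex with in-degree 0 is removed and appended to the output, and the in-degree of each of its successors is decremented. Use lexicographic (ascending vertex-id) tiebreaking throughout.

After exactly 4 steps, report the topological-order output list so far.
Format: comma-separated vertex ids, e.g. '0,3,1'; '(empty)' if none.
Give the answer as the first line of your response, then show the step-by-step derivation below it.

1,2,3,0

step 1: output 1; order=[1]; indeg=(2,0,0,0,2)
step 2: output 2; order=[1,2]; indeg=(1,0,0,0,1)
step 3: output 3; order=[1,2,3]; indeg=(0,0,0,0,1)
step 4: output 0; order=[1,2,3,0]; indeg=(0,0,0,0,0)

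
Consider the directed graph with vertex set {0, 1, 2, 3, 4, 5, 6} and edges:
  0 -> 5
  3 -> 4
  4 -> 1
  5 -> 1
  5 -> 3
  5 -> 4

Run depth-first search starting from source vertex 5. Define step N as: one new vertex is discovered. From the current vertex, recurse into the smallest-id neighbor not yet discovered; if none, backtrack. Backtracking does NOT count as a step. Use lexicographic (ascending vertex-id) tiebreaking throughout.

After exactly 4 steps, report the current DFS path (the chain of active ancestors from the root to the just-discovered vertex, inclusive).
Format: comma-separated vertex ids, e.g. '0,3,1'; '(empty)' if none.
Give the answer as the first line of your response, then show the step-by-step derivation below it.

5,3,4

step 1: discover 5; path=5; order=5
step 2: discover 1; path=5>1; order=5,1
step 3: discover 3; path=5>3; order=5,1,3
step 4: discover 4; path=5>3>4; order=5,1,3,4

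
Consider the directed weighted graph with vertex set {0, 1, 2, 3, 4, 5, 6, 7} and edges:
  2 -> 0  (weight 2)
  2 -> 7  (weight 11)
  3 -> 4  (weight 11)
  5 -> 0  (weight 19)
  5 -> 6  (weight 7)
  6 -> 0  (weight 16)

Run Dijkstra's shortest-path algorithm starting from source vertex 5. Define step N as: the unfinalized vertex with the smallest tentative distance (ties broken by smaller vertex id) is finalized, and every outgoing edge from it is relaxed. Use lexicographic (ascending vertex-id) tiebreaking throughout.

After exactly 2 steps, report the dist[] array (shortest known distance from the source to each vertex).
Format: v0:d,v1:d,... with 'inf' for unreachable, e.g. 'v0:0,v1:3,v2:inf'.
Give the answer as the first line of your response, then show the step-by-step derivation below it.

v0:19,v1:inf,v2:inf,v3:inf,v4:inf,v5:0,v6:7,v7:inf

step 1: dist = v0:19,v1:inf,v2:inf,v3:inf,v4:inf,v5:0,v6:7,v7:inf
step 2: dist = v0:19,v1:inf,v2:inf,v3:inf,v4:inf,v5:0,v6:7,v7:inf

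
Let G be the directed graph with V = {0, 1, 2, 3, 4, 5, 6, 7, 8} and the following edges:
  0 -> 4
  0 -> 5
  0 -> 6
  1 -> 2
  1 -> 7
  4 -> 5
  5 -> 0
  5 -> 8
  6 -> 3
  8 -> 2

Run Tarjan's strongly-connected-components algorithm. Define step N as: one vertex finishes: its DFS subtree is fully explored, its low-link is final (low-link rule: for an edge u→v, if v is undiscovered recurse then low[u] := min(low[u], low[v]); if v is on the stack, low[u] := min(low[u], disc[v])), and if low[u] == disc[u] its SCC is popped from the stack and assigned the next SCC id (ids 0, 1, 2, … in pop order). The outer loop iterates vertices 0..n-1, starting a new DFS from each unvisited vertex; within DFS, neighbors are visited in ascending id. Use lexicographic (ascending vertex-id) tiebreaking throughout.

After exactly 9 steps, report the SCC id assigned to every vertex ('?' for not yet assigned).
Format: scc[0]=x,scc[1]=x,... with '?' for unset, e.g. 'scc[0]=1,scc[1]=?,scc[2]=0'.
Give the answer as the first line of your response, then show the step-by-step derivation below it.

scc[0]=4,scc[1]=6,scc[2]=0,scc[3]=2,scc[4]=4,scc[5]=4,scc[6]=3,scc[7]=5,scc[8]=1

step 1: low=(low[0]=0,low[1]=?,low[2]=4,low[3]=?,low[4]=1,low[5]=0,low[6]=?,low[7]=?,low[8]=3); scc=(scc[0]=?,scc[1]=?,scc[2]=0,scc[3]=?,scc[4]=?,scc[5]=?,scc[6]=?,scc[7]=?,scc[8]=?)
step 2: low=(low[0]=0,low[1]=?,low[2]=4,low[3]=?,low[4]=1,low[5]=0,low[6]=?,low[7]=?,low[8]=3); scc=(scc[0]=?,scc[1]=?,scc[2]=0,scc[3]=?,scc[4]=?,scc[5]=?,scc[6]=?,scc[7]=?,scc[8]=1)
step 3: low=(low[0]=0,low[1]=?,low[2]=4,low[3]=?,low[4]=1,low[5]=0,low[6]=?,low[7]=?,low[8]=3); scc=(scc[0]=?,scc[1]=?,scc[2]=0,scc[3]=?,scc[4]=?,scc[5]=?,scc[6]=?,scc[7]=?,scc[8]=1)
step 4: low=(low[0]=0,low[1]=?,low[2]=4,low[3]=?,low[4]=0,low[5]=0,low[6]=?,low[7]=?,low[8]=3); scc=(scc[0]=?,scc[1]=?,scc[2]=0,scc[3]=?,scc[4]=?,scc[5]=?,scc[6]=?,scc[7]=?,scc[8]=1)
step 5: low=(low[0]=0,low[1]=?,low[2]=4,low[3]=6,low[4]=0,low[5]=0,low[6]=5,low[7]=?,low[8]=3); scc=(scc[0]=?,scc[1]=?,scc[2]=0,scc[3]=2,scc[4]=?,scc[5]=?,scc[6]=?,scc[7]=?,scc[8]=1)
step 6: low=(low[0]=0,low[1]=?,low[2]=4,low[3]=6,low[4]=0,low[5]=0,low[6]=5,low[7]=?,low[8]=3); scc=(scc[0]=?,scc[1]=?,scc[2]=0,scc[3]=2,scc[4]=?,scc[5]=?,scc[6]=3,scc[7]=?,scc[8]=1)
step 7: low=(low[0]=0,low[1]=?,low[2]=4,low[3]=6,low[4]=0,low[5]=0,low[6]=5,low[7]=?,low[8]=3); scc=(scc[0]=4,scc[1]=?,scc[2]=0,scc[3]=2,scc[4]=4,scc[5]=4,scc[6]=3,scc[7]=?,scc[8]=1)
step 8: low=(low[0]=0,low[1]=7,low[2]=4,low[3]=6,low[4]=0,low[5]=0,low[6]=5,low[7]=8,low[8]=3); scc=(scc[0]=4,scc[1]=?,scc[2]=0,scc[3]=2,scc[4]=4,scc[5]=4,scc[6]=3,scc[7]=5,scc[8]=1)
step 9: low=(low[0]=0,low[1]=7,low[2]=4,low[3]=6,low[4]=0,low[5]=0,low[6]=5,low[7]=8,low[8]=3); scc=(scc[0]=4,scc[1]=6,scc[2]=0,scc[3]=2,scc[4]=4,scc[5]=4,scc[6]=3,scc[7]=5,scc[8]=1)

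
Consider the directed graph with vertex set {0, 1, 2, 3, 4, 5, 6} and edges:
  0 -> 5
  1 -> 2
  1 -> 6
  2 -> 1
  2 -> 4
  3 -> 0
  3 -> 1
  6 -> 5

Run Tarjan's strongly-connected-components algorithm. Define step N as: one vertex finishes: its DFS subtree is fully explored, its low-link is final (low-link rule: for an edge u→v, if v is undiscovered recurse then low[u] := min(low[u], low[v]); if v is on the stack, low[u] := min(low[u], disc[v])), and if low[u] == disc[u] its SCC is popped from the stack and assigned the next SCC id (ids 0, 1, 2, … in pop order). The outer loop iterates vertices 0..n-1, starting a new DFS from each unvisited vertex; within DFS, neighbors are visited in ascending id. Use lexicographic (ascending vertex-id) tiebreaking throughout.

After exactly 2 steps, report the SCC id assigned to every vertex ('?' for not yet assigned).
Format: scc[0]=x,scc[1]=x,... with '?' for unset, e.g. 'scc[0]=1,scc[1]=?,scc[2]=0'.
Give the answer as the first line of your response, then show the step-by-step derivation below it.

scc[0]=1,scc[1]=?,scc[2]=?,scc[3]=?,scc[4]=?,scc[5]=0,scc[6]=?

step 1: low=(low[0]=0,low[1]=?,low[2]=?,low[3]=?,low[4]=?,low[5]=1,low[6]=?); scc=(scc[0]=?,scc[1]=?,scc[2]=?,scc[3]=?,scc[4]=?,scc[5]=0,scc[6]=?)
step 2: low=(low[0]=0,low[1]=?,low[2]=?,low[3]=?,low[4]=?,low[5]=1,low[6]=?); scc=(scc[0]=1,scc[1]=?,scc[2]=?,scc[3]=?,scc[4]=?,scc[5]=0,scc[6]=?)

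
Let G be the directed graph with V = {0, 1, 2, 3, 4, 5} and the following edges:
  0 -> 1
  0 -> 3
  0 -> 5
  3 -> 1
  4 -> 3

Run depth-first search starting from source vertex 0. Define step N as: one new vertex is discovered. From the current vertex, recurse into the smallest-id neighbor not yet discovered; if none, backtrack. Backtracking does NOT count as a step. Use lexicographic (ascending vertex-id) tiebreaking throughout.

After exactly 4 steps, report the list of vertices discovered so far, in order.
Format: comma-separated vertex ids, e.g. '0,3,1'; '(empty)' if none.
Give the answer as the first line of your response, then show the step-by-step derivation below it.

0,1,3,5

step 1: discover 0; path=0; order=0
step 2: discover 1; path=0>1; order=0,1
step 3: discover 3; path=0>3; order=0,1,3
step 4: discover 5; path=0>5; order=0,1,3,5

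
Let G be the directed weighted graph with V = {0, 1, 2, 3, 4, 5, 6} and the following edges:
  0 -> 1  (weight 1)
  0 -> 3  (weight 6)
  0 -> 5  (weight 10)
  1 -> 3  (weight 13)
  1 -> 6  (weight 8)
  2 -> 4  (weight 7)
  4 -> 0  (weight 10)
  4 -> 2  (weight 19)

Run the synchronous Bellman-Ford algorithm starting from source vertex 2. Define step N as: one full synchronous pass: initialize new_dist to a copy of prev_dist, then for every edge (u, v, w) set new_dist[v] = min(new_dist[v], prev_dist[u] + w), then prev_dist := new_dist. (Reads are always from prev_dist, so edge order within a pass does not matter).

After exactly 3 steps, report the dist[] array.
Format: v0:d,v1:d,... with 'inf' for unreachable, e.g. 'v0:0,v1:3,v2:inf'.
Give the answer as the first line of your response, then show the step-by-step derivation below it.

v0:17,v1:18,v2:0,v3:23,v4:7,v5:27,v6:inf

step 1: dist = v0:inf,v1:inf,v2:0,v3:inf,v4:7,v5:inf,v6:inf
step 2: dist = v0:17,v1:inf,v2:0,v3:inf,v4:7,v5:inf,v6:inf
step 3: dist = v0:17,v1:18,v2:0,v3:23,v4:7,v5:27,v6:inf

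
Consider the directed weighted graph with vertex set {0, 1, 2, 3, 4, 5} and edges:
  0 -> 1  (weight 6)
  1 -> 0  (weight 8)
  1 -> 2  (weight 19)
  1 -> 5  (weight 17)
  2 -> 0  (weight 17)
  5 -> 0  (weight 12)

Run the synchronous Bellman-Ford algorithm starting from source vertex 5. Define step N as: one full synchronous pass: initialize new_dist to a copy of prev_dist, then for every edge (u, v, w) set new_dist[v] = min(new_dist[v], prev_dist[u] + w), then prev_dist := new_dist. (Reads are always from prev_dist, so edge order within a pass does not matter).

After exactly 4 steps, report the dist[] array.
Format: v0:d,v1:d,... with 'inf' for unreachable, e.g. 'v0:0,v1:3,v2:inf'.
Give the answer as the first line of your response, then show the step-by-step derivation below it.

v0:12,v1:18,v2:37,v3:inf,v4:inf,v5:0

step 1: dist = v0:12,v1:inf,v2:inf,v3:inf,v4:inf,v5:0
step 2: dist = v0:12,v1:18,v2:inf,v3:inf,v4:inf,v5:0
step 3: dist = v0:12,v1:18,v2:37,v3:inf,v4:inf,v5:0
step 4: dist = v0:12,v1:18,v2:37,v3:inf,v4:inf,v5:0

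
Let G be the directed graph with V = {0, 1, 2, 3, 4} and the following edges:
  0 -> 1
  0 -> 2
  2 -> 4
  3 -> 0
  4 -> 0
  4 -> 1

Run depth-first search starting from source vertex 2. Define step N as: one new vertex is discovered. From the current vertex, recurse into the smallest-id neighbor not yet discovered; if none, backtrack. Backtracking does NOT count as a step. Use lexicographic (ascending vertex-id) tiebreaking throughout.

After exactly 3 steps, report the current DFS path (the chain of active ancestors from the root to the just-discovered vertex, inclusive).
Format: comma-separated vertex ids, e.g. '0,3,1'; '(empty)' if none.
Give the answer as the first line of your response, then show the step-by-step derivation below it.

2,4,0

step 1: discover 2; path=2; order=2
step 2: discover 4; path=2>4; order=2,4
step 3: discover 0; path=2>4>0; order=2,4,0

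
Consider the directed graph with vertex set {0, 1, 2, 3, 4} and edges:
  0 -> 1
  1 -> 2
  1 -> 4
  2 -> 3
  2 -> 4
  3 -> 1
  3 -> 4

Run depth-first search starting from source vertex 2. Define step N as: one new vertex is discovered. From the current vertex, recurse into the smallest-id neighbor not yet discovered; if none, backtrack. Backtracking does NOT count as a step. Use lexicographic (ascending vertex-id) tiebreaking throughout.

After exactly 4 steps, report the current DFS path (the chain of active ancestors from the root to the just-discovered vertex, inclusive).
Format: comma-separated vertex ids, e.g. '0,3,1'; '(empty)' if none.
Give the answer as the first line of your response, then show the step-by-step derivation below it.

2,3,1,4

step 1: discover 2; path=2; order=2
step 2: discover 3; path=2>3; order=2,3
step 3: discover 1; path=2>3>1; order=2,3,1
step 4: discover 4; path=2>3>1>4; order=2,3,1,4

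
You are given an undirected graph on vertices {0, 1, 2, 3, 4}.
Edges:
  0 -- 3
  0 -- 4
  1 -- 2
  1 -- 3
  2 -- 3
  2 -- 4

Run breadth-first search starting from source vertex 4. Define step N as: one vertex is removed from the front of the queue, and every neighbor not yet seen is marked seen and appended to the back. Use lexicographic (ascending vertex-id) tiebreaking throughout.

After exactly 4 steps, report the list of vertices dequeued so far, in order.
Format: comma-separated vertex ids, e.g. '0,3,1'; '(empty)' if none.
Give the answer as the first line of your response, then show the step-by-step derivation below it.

4,0,2,3

step 1: dequeue 4; queue=[0,2]; order=4
step 2: dequeue 0; queue=[2,3]; order=4,0
step 3: dequeue 2; queue=[3,1]; order=4,0,2
step 4: dequeue 3; queue=[1]; order=4,0,2,3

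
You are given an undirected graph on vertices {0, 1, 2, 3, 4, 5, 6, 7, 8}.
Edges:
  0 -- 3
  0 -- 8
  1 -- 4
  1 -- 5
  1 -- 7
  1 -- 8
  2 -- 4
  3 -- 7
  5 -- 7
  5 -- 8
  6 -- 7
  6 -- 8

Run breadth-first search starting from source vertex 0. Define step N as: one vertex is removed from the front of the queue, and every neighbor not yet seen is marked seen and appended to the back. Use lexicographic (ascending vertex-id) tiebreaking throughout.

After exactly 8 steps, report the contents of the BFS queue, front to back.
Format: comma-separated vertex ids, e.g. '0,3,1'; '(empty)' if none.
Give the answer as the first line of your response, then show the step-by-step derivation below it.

2

step 1: dequeue 0; queue=[3,8]; order=0
step 2: dequeue 3; queue=[8,7]; order=0,3
step 3: dequeue 8; queue=[7,1,5,6]; order=0,3,8
step 4: dequeue 7; queue=[1,5,6]; order=0,3,8,7
step 5: dequeue 1; queue=[5,6,4]; order=0,3,8,7,1
step 6: dequeue 5; queue=[6,4]; order=0,3,8,7,1,5
step 7: dequeue 6; queue=[4]; order=0,3,8,7,1,5,6
step 8: dequeue 4; queue=[2]; order=0,3,8,7,1,5,6,4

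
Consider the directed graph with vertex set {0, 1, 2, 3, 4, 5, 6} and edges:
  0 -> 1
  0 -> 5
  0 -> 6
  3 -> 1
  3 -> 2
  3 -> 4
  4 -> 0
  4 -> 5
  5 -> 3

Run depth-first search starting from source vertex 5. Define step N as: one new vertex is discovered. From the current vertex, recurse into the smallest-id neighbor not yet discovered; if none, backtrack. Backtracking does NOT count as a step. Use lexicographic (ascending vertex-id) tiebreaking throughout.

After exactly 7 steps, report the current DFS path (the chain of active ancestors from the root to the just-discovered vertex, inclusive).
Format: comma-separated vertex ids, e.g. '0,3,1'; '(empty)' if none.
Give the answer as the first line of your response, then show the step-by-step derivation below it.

5,3,4,0,6

step 1: discover 5; path=5; order=5
step 2: discover 3; path=5>3; order=5,3
step 3: discover 1; path=5>3>1; order=5,3,1
step 4: discover 2; path=5>3>2; order=5,3,1,2
step 5: discover 4; path=5>3>4; order=5,3,1,2,4
step 6: discover 0; path=5>3>4>0; order=5,3,1,2,4,0
step 7: discover 6; path=5>3>4>0>6; order=5,3,1,2,4,0,6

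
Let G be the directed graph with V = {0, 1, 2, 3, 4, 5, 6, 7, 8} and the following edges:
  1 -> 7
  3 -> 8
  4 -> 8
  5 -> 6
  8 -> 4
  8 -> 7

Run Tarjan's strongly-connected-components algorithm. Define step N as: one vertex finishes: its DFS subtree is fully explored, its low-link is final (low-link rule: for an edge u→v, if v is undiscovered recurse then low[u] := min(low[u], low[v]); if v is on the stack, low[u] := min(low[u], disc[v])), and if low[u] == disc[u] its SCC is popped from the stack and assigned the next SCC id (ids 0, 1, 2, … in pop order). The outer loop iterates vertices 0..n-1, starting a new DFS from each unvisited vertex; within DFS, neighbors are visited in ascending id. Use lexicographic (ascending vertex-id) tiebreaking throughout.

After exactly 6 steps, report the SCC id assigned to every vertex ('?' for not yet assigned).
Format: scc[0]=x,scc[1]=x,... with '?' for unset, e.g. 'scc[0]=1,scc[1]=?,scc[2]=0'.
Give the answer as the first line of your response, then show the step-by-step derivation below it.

scc[0]=0,scc[1]=2,scc[2]=3,scc[3]=?,scc[4]=4,scc[5]=?,scc[6]=?,scc[7]=1,scc[8]=4

step 1: low=(low[0]=0,low[1]=?,low[2]=?,low[3]=?,low[4]=?,low[5]=?,low[6]=?,low[7]=?,low[8]=?); scc=(scc[0]=0,scc[1]=?,scc[2]=?,scc[3]=?,scc[4]=?,scc[5]=?,scc[6]=?,scc[7]=?,scc[8]=?)
step 2: low=(low[0]=0,low[1]=1,low[2]=?,low[3]=?,low[4]=?,low[5]=?,low[6]=?,low[7]=2,low[8]=?); scc=(scc[0]=0,scc[1]=?,scc[2]=?,scc[3]=?,scc[4]=?,scc[5]=?,scc[6]=?,scc[7]=1,scc[8]=?)
step 3: low=(low[0]=0,low[1]=1,low[2]=?,low[3]=?,low[4]=?,low[5]=?,low[6]=?,low[7]=2,low[8]=?); scc=(scc[0]=0,scc[1]=2,scc[2]=?,scc[3]=?,scc[4]=?,scc[5]=?,scc[6]=?,scc[7]=1,scc[8]=?)
step 4: low=(low[0]=0,low[1]=1,low[2]=3,low[3]=?,low[4]=?,low[5]=?,low[6]=?,low[7]=2,low[8]=?); scc=(scc[0]=0,scc[1]=2,scc[2]=3,scc[3]=?,scc[4]=?,scc[5]=?,scc[6]=?,scc[7]=1,scc[8]=?)
step 5: low=(low[0]=0,low[1]=1,low[2]=3,low[3]=4,low[4]=5,low[5]=?,low[6]=?,low[7]=2,low[8]=5); scc=(scc[0]=0,scc[1]=2,scc[2]=3,scc[3]=?,scc[4]=?,scc[5]=?,scc[6]=?,scc[7]=1,scc[8]=?)
step 6: low=(low[0]=0,low[1]=1,low[2]=3,low[3]=4,low[4]=5,low[5]=?,low[6]=?,low[7]=2,low[8]=5); scc=(scc[0]=0,scc[1]=2,scc[2]=3,scc[3]=?,scc[4]=4,scc[5]=?,scc[6]=?,scc[7]=1,scc[8]=4)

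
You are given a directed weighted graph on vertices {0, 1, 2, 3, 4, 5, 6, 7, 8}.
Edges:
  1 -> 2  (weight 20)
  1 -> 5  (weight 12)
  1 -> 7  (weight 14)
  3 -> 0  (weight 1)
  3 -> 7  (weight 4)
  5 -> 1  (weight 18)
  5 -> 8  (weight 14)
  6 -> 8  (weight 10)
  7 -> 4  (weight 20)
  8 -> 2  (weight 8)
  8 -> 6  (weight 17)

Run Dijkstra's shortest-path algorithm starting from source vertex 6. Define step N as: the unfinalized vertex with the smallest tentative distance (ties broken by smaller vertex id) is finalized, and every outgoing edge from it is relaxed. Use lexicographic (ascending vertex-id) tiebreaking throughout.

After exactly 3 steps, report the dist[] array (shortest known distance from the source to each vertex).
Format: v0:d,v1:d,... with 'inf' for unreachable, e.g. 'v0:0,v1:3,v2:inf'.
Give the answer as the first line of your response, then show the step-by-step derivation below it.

v0:inf,v1:inf,v2:18,v3:inf,v4:inf,v5:inf,v6:0,v7:inf,v8:10

step 1: dist = v0:inf,v1:inf,v2:inf,v3:inf,v4:inf,v5:inf,v6:0,v7:inf,v8:10
step 2: dist = v0:inf,v1:inf,v2:18,v3:inf,v4:inf,v5:inf,v6:0,v7:inf,v8:10
step 3: dist = v0:inf,v1:inf,v2:18,v3:inf,v4:inf,v5:inf,v6:0,v7:inf,v8:10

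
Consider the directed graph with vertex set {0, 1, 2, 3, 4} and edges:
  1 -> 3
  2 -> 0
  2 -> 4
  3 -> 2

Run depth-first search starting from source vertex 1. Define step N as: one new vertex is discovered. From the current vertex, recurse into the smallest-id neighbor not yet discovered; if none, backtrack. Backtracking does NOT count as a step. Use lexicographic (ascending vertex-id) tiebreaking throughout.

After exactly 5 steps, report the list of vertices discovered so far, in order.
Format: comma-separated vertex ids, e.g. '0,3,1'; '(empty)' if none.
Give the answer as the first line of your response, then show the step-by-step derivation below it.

1,3,2,0,4

step 1: discover 1; path=1; order=1
step 2: discover 3; path=1>3; order=1,3
step 3: discover 2; path=1>3>2; order=1,3,2
step 4: discover 0; path=1>3>2>0; order=1,3,2,0
step 5: discover 4; path=1>3>2>4; order=1,3,2,0,4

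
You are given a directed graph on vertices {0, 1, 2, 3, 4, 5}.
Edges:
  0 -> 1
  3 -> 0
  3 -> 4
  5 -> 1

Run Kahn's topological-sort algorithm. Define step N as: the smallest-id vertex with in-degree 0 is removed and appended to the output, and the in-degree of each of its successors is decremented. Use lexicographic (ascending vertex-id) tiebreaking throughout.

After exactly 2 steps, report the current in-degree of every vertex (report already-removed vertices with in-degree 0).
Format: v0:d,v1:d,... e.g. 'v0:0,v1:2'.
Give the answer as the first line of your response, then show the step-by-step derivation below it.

v0:0,v1:2,v2:0,v3:0,v4:0,v5:0

step 1: output 2; order=[2]; indeg=(1,2,0,0,1,0)
step 2: output 3; order=[2,3]; indeg=(0,2,0,0,0,0)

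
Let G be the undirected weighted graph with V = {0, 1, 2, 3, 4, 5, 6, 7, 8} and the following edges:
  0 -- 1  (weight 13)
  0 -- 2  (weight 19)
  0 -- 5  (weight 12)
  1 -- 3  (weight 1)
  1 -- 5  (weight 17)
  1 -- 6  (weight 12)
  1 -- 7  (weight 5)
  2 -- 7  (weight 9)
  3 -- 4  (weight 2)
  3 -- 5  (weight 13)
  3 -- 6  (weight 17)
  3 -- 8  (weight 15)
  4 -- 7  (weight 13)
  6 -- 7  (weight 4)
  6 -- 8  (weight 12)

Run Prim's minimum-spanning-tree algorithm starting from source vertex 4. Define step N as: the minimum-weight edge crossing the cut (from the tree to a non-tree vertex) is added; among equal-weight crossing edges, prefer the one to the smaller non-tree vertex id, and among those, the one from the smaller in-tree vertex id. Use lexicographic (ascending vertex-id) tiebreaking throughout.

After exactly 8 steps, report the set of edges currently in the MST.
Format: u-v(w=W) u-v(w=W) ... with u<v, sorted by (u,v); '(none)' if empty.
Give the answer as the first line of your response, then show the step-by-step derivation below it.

0-1(w=13) 0-5(w=12) 1-3(w=1) 1-7(w=5) 2-7(w=9) 3-4(w=2) 6-7(w=4) 6-8(w=12)

step 1: add edge 3-4 (w=2); MST = {3-4(w=2)}
step 2: add edge 1-3 (w=1); MST = {1-3(w=1) 3-4(w=2)}
step 3: add edge 1-7 (w=5); MST = {1-3(w=1) 1-7(w=5) 3-4(w=2)}
step 4: add edge 6-7 (w=4); MST = {1-3(w=1) 1-7(w=5) 3-4(w=2) 6-7(w=4)}
step 5: add edge 2-7 (w=9); MST = {1-3(w=1) 1-7(w=5) 2-7(w=9) 3-4(w=2) 6-7(w=4)}
step 6: add edge 6-8 (w=12); MST = {1-3(w=1) 1-7(w=5) 2-7(w=9) 3-4(w=2) 6-7(w=4) 6-8(w=12)}
step 7: add edge 0-1 (w=13); MST = {0-1(w=13) 1-3(w=1) 1-7(w=5) 2-7(w=9) 3-4(w=2) 6-7(w=4) 6-8(w=12)}
step 8: add edge 0-5 (w=12); MST = {0-1(w=13) 0-5(w=12) 1-3(w=1) 1-7(w=5) 2-7(w=9) 3-4(w=2) 6-7(w=4) 6-8(w=12)}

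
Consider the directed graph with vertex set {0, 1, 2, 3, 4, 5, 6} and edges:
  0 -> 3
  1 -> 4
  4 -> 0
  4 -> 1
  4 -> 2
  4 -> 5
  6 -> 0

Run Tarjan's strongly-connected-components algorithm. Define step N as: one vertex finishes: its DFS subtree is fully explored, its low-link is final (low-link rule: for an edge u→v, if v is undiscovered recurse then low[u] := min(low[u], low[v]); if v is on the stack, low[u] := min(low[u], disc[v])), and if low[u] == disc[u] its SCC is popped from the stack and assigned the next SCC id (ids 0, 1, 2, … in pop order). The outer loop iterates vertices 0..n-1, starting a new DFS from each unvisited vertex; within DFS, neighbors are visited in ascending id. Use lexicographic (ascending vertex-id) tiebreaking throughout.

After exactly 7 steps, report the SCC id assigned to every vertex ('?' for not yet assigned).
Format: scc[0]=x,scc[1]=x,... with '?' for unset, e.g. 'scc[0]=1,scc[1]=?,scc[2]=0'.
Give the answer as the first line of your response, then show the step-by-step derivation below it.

scc[0]=1,scc[1]=4,scc[2]=2,scc[3]=0,scc[4]=4,scc[5]=3,scc[6]=5

step 1: low=(low[0]=0,low[1]=?,low[2]=?,low[3]=1,low[4]=?,low[5]=?,low[6]=?); scc=(scc[0]=?,scc[1]=?,scc[2]=?,scc[3]=0,scc[4]=?,scc[5]=?,scc[6]=?)
step 2: low=(low[0]=0,low[1]=?,low[2]=?,low[3]=1,low[4]=?,low[5]=?,low[6]=?); scc=(scc[0]=1,scc[1]=?,scc[2]=?,scc[3]=0,scc[4]=?,scc[5]=?,scc[6]=?)
step 3: low=(low[0]=0,low[1]=2,low[2]=4,low[3]=1,low[4]=2,low[5]=?,low[6]=?); scc=(scc[0]=1,scc[1]=?,scc[2]=2,scc[3]=0,scc[4]=?,scc[5]=?,scc[6]=?)
step 4: low=(low[0]=0,low[1]=2,low[2]=4,low[3]=1,low[4]=2,low[5]=5,low[6]=?); scc=(scc[0]=1,scc[1]=?,scc[2]=2,scc[3]=0,scc[4]=?,scc[5]=3,scc[6]=?)
step 5: low=(low[0]=0,low[1]=2,low[2]=4,low[3]=1,low[4]=2,low[5]=5,low[6]=?); scc=(scc[0]=1,scc[1]=?,scc[2]=2,scc[3]=0,scc[4]=?,scc[5]=3,scc[6]=?)
step 6: low=(low[0]=0,low[1]=2,low[2]=4,low[3]=1,low[4]=2,low[5]=5,low[6]=?); scc=(scc[0]=1,scc[1]=4,scc[2]=2,scc[3]=0,scc[4]=4,scc[5]=3,scc[6]=?)
step 7: low=(low[0]=0,low[1]=2,low[2]=4,low[3]=1,low[4]=2,low[5]=5,low[6]=6); scc=(scc[0]=1,scc[1]=4,scc[2]=2,scc[3]=0,scc[4]=4,scc[5]=3,scc[6]=5)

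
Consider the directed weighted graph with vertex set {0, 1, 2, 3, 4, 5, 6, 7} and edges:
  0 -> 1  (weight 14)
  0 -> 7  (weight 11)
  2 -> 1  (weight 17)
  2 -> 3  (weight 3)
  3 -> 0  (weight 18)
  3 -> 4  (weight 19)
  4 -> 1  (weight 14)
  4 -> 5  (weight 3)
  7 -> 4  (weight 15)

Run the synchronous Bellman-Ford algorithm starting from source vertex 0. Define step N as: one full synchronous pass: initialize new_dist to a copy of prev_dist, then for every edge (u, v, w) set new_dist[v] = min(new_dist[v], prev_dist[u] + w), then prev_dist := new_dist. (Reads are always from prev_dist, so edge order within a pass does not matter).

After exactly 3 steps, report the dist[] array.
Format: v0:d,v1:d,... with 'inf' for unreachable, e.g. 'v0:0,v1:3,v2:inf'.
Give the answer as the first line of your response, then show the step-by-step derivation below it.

v0:0,v1:14,v2:inf,v3:inf,v4:26,v5:29,v6:inf,v7:11

step 1: dist = v0:0,v1:14,v2:inf,v3:inf,v4:inf,v5:inf,v6:inf,v7:11
step 2: dist = v0:0,v1:14,v2:inf,v3:inf,v4:26,v5:inf,v6:inf,v7:11
step 3: dist = v0:0,v1:14,v2:inf,v3:inf,v4:26,v5:29,v6:inf,v7:11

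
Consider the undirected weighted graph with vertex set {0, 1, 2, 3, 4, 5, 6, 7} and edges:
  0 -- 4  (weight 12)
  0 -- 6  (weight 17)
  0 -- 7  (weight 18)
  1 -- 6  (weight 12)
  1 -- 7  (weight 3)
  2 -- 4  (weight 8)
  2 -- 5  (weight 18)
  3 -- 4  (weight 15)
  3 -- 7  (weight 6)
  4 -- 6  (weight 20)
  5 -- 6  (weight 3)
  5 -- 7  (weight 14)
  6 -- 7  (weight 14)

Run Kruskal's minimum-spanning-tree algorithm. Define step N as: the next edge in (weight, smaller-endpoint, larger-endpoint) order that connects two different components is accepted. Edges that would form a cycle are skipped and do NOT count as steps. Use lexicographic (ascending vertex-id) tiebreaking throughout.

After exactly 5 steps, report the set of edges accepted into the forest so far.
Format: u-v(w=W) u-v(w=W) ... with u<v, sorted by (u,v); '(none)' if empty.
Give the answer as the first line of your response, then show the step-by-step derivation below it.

0-4(w=12) 1-7(w=3) 2-4(w=8) 3-7(w=6) 5-6(w=3)

step 1: add edge 1-7 (w=3); MST = {1-7(w=3)}
step 2: add edge 5-6 (w=3); MST = {1-7(w=3) 5-6(w=3)}
step 3: add edge 3-7 (w=6); MST = {1-7(w=3) 3-7(w=6) 5-6(w=3)}
step 4: add edge 2-4 (w=8); MST = {1-7(w=3) 2-4(w=8) 3-7(w=6) 5-6(w=3)}
step 5: add edge 0-4 (w=12); MST = {0-4(w=12) 1-7(w=3) 2-4(w=8) 3-7(w=6) 5-6(w=3)}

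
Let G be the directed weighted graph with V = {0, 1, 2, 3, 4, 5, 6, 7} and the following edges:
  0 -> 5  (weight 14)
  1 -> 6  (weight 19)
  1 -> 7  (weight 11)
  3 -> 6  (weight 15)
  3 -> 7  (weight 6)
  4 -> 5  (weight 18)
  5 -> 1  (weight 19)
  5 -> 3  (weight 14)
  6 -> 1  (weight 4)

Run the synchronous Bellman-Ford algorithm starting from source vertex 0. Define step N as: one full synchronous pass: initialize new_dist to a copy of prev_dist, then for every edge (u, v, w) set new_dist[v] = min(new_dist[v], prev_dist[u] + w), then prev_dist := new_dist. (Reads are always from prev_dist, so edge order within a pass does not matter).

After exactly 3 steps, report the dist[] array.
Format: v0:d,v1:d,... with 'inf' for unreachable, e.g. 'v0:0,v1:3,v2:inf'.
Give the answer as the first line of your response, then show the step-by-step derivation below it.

v0:0,v1:33,v2:inf,v3:28,v4:inf,v5:14,v6:43,v7:34

step 1: dist = v0:0,v1:inf,v2:inf,v3:inf,v4:inf,v5:14,v6:inf,v7:inf
step 2: dist = v0:0,v1:33,v2:inf,v3:28,v4:inf,v5:14,v6:inf,v7:inf
step 3: dist = v0:0,v1:33,v2:inf,v3:28,v4:inf,v5:14,v6:43,v7:34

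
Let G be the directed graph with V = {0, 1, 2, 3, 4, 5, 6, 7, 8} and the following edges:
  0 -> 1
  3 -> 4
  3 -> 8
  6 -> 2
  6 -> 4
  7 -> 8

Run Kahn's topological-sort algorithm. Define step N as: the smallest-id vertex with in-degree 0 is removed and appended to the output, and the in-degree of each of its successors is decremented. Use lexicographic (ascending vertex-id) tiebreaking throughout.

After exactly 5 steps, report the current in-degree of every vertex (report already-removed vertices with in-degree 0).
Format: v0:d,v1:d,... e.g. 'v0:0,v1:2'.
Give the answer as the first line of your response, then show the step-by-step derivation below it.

v0:0,v1:0,v2:0,v3:0,v4:0,v5:0,v6:0,v7:0,v8:1

step 1: output 0; order=[0]; indeg=(0,0,1,0,2,0,0,0,2)
step 2: output 1; order=[0,1]; indeg=(0,0,1,0,2,0,0,0,2)
step 3: output 3; order=[0,1,3]; indeg=(0,0,1,0,1,0,0,0,1)
step 4: output 5; order=[0,1,3,5]; indeg=(0,0,1,0,1,0,0,0,1)
step 5: output 6; order=[0,1,3,5,6]; indeg=(0,0,0,0,0,0,0,0,1)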